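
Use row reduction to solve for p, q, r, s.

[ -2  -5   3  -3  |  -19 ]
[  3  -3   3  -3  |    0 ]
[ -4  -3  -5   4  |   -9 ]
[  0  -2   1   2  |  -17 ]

Forward elimination on [A|b]:
R2 <- R2 - (-3/2)*R1:  [     0  -21/2   15/2  -15/2  -57/2 ]
R3 <- R3 - (2)*R1:  [   0    7  -11   10   29 ]
R3 <- R3 - (-2/3)*R2:  [  0   0  -6   5  10 ]
R4 <- R4 - (4/21)*R2:  [     0      0   -3/7   24/7  -81/7 ]
R4 <- R4 - (1/14)*R3:  [     0      0      0  43/14  -86/7 ]
Row echelon form:
[ -2     -5     3     -3  |    -19 ]
[  0  -21/2  15/2  -15/2  |  -57/2 ]
[  0      0    -6      5  |     10 ]
[  0      0     0  43/14  |  -86/7 ]
Back-substitution:
s = (-86/7) / (43/14) = -4
r = (10 - (5)*(-4)) / -6 = -5
q = (-57/2 - (15/2)*(-5) - (-15/2)*(-4)) / (-21/2) = 2
p = (-19 - (-5)*(2) - (3)*(-5) - (-3)*(-4)) / -2 = 3

(3, 2, -5, -4)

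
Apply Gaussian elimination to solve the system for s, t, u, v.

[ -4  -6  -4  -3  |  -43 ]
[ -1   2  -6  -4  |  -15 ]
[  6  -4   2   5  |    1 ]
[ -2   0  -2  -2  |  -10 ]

Forward elimination on [A|b]:
R2 <- R2 - (1/4)*R1:  [     0    7/2     -5  -13/4  -17/4 ]
R3 <- R3 - (-3/2)*R1:  [      0     -13      -4     1/2  -127/2 ]
R4 <- R4 - (1/2)*R1:  [    0     3     0  -1/2  23/2 ]
R3 <- R3 - (-26/7)*R2:  [      0       0  -158/7   -81/7  -555/7 ]
R4 <- R4 - (6/7)*R2:  [     0      0   30/7   16/7  106/7 ]
R4 <- R4 - (-15/79)*R3:  [    0     0     0  7/79  7/79 ]
Row echelon form:
[ -4   -6      -4     -3  |     -43 ]
[  0  7/2      -5  -13/4  |   -17/4 ]
[  0    0  -158/7  -81/7  |  -555/7 ]
[  0    0       0   7/79  |    7/79 ]
Back-substitution:
v = (7/79) / (7/79) = 1
u = (-555/7 - (-81/7)*(1)) / (-158/7) = 3
t = (-17/4 - (-5)*(3) - (-13/4)*(1)) / (7/2) = 4
s = (-43 - (-6)*(4) - (-4)*(3) - (-3)*(1)) / -4 = 1

(1, 4, 3, 1)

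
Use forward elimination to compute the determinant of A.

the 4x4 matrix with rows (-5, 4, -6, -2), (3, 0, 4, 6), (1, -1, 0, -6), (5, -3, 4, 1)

det(A) = 114

Forward elimination:
R2 <- R2 - (-3/5)*R1:  [    0  12/5   2/5  24/5 ]
R3 <- R3 - (-1/5)*R1:  [     0   -1/5   -6/5  -32/5 ]
R4 <- R4 - (-1)*R1:  [  0   1  -2  -1 ]
R3 <- R3 - (-1/12)*R2:  [    0     0  -7/6    -6 ]
R4 <- R4 - (5/12)*R2:  [     0      0  -13/6     -3 ]
R4 <- R4 - (13/7)*R3:  [    0     0     0  57/7 ]
Upper-triangular form:
[ -5     4    -6    -2 ]
[  0  12/5   2/5  24/5 ]
[  0     0  -7/6    -6 ]
[  0     0     0  57/7 ]
det(A) = (-1)^0 * (-5) * (12/5) * (-7/6) * (57/7) = 114  (0 row swaps -> sign +1)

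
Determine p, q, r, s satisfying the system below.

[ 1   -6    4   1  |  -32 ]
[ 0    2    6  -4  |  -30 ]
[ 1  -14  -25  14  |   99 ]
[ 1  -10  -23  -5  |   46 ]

(-1, 3, -4, 3)

Forward elimination on [A|b]:
R3 <- R3 - (1)*R1:  [   0   -8  -29   13  131 ]
R4 <- R4 - (1)*R1:  [   0   -4  -27   -6   78 ]
R3 <- R3 - (-4)*R2:  [  0   0  -5  -3  11 ]
R4 <- R4 - (-2)*R2:  [   0    0  -15  -14   18 ]
R4 <- R4 - (3)*R3:  [   0    0    0   -5  -15 ]
Row echelon form:
[ 1  -6   4   1  |  -32 ]
[ 0   2   6  -4  |  -30 ]
[ 0   0  -5  -3  |   11 ]
[ 0   0   0  -5  |  -15 ]
Back-substitution:
s = (-15) / -5 = 3
r = (11 - (-3)*(3)) / -5 = -4
q = (-30 - (6)*(-4) - (-4)*(3)) / 2 = 3
p = (-32 - (-6)*(3) - (4)*(-4) - (1)*(3)) / 1 = -1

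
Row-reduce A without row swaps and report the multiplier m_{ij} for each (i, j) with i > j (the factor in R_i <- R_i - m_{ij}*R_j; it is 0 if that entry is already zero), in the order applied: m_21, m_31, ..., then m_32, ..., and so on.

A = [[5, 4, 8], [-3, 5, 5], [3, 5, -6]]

Forward elimination:
R2 <- R2 - (-3/5)*R1:  [    0  37/5  49/5 ]
R3 <- R3 - (3/5)*R1:  [     0   13/5  -54/5 ]
R3 <- R3 - (13/37)*R2:  [       0        0  -527/37 ]
Multipliers (in order of application): m_{21} = -3/5, m_{31} = 3/5, m_{32} = 13/37

multipliers: -3/5, 3/5, 13/37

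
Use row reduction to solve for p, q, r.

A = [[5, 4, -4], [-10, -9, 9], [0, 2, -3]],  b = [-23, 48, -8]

(-3, 2, 4)

Forward elimination on [A|b]:
R2 <- R2 - (-2)*R1:  [  0  -1   1   2 ]
R3 <- R3 - (-2)*R2:  [  0   0  -1  -4 ]
Row echelon form:
[ 5   4  -4  |  -23 ]
[ 0  -1   1  |    2 ]
[ 0   0  -1  |   -4 ]
Back-substitution:
r = (-4) / -1 = 4
q = (2 - (1)*(4)) / -1 = 2
p = (-23 - (4)*(2) - (-4)*(4)) / 5 = -3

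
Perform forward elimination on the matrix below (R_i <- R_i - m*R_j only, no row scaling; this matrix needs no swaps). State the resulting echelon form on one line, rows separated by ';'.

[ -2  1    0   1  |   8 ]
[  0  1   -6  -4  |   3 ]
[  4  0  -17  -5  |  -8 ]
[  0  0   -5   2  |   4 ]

REF = [-2 1 0 1 8; 0 1 -6 -4 3; 0 0 -5 5 2; 0 0 0 -3 2]

Forward elimination:
R3 <- R3 - (-2)*R1:  [   0    2  -17   -3    8 ]
R3 <- R3 - (2)*R2:  [  0   0  -5   5   2 ]
R4 <- R4 - (1)*R3:  [  0   0   0  -3   2 ]
Row echelon form:
[ -2  1   0   1  |  8 ]
[  0  1  -6  -4  |  3 ]
[  0  0  -5   5  |  2 ]
[  0  0   0  -3  |  2 ]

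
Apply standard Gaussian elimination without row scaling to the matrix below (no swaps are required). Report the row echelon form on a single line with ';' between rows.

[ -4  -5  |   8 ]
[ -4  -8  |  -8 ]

Forward elimination:
R2 <- R2 - (1)*R1:  [   0   -3  -16 ]
Row echelon form:
[ -4  -5  |    8 ]
[  0  -3  |  -16 ]

REF = [-4 -5 8; 0 -3 -16]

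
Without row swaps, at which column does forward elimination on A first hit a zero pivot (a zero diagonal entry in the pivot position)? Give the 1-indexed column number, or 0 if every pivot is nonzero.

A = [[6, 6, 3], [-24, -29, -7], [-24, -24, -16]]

first zero-pivot column = 0

Naive forward elimination:
R2 <- R2 - (-4)*R1:  [  0  -5   5 ]
R3 <- R3 - (-4)*R1:  [  0   0  -4 ]
All pivots nonzero; naive elimination completes without hitting a zero pivot.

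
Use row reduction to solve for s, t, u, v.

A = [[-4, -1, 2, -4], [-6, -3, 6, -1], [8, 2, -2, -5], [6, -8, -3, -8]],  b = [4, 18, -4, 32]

(1, -4, 2, 0)

Forward elimination on [A|b]:
R2 <- R2 - (3/2)*R1:  [    0  -3/2     3     5    12 ]
R3 <- R3 - (-2)*R1:  [   0    0    2  -13    4 ]
R4 <- R4 - (-3/2)*R1:  [     0  -19/2      0    -14     38 ]
R4 <- R4 - (19/3)*R2:  [      0       0     -19  -137/3     -38 ]
R4 <- R4 - (-19/2)*R3:  [       0        0        0  -1015/6        0 ]
Row echelon form:
[ -4    -1  2       -4  |   4 ]
[  0  -3/2  3        5  |  12 ]
[  0     0  2      -13  |   4 ]
[  0     0  0  -1015/6  |   0 ]
Back-substitution:
v = (0) / (-1015/6) = 0
u = (4 - (-13)*(0)) / 2 = 2
t = (12 - (3)*(2) - (5)*(0)) / (-3/2) = -4
s = (4 - (-1)*(-4) - (2)*(2) - (-4)*(0)) / -4 = 1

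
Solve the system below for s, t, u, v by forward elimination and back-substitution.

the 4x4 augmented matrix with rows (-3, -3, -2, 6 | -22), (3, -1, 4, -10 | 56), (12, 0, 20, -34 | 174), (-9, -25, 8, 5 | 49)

Forward elimination on [A|b]:
R2 <- R2 - (-1)*R1:  [  0  -4   2  -4  34 ]
R3 <- R3 - (-4)*R1:  [   0  -12   12  -10   86 ]
R4 <- R4 - (3)*R1:  [   0  -16   14  -13  115 ]
R3 <- R3 - (3)*R2:  [   0    0    6    2  -16 ]
R4 <- R4 - (4)*R2:  [   0    0    6    3  -21 ]
R4 <- R4 - (1)*R3:  [  0   0   0   1  -5 ]
Row echelon form:
[ -3  -3  -2   6  |  -22 ]
[  0  -4   2  -4  |   34 ]
[  0   0   6   2  |  -16 ]
[  0   0   0   1  |   -5 ]
Back-substitution:
v = (-5) / 1 = -5
u = (-16 - (2)*(-5)) / 6 = -1
t = (34 - (2)*(-1) - (-4)*(-5)) / -4 = -4
s = (-22 - (-3)*(-4) - (-2)*(-1) - (6)*(-5)) / -3 = 2

(2, -4, -1, -5)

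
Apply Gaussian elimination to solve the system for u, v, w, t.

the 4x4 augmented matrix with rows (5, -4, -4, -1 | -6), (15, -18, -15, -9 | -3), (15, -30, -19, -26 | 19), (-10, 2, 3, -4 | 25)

(-4, -5, 1, 2)

Forward elimination on [A|b]:
R2 <- R2 - (3)*R1:  [  0  -6  -3  -6  15 ]
R3 <- R3 - (3)*R1:  [   0  -18   -7  -23   37 ]
R4 <- R4 - (-2)*R1:  [  0  -6  -5  -6  13 ]
R3 <- R3 - (3)*R2:  [  0   0   2  -5  -8 ]
R4 <- R4 - (1)*R2:  [  0   0  -2   0  -2 ]
R4 <- R4 - (-1)*R3:  [   0    0    0   -5  -10 ]
Row echelon form:
[ 5  -4  -4  -1  |   -6 ]
[ 0  -6  -3  -6  |   15 ]
[ 0   0   2  -5  |   -8 ]
[ 0   0   0  -5  |  -10 ]
Back-substitution:
t = (-10) / -5 = 2
w = (-8 - (-5)*(2)) / 2 = 1
v = (15 - (-3)*(1) - (-6)*(2)) / -6 = -5
u = (-6 - (-4)*(-5) - (-4)*(1) - (-1)*(2)) / 5 = -4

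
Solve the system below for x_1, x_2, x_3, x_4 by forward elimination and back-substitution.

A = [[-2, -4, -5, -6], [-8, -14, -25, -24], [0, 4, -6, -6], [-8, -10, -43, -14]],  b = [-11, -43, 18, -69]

Forward elimination on [A|b]:
R2 <- R2 - (4)*R1:  [  0   2  -5   0   1 ]
R4 <- R4 - (4)*R1:  [   0    6  -23   10  -25 ]
R3 <- R3 - (2)*R2:  [  0   0   4  -6  16 ]
R4 <- R4 - (3)*R2:  [   0    0   -8   10  -28 ]
R4 <- R4 - (-2)*R3:  [  0   0   0  -2   4 ]
Row echelon form:
[ -2  -4  -5  -6  |  -11 ]
[  0   2  -5   0  |    1 ]
[  0   0   4  -6  |   16 ]
[  0   0   0  -2  |    4 ]
Back-substitution:
x_4 = (4) / -2 = -2
x_3 = (16 - (-6)*(-2)) / 4 = 1
x_2 = (1 - (-5)*(1)) / 2 = 3
x_1 = (-11 - (-4)*(3) - (-5)*(1) - (-6)*(-2)) / -2 = 3

(3, 3, 1, -2)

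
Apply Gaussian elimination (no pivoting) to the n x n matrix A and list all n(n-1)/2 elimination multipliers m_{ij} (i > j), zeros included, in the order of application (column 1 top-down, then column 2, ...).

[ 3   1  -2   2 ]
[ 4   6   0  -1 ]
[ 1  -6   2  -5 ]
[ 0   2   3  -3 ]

Forward elimination:
R2 <- R2 - (4/3)*R1:  [     0   14/3    8/3  -11/3 ]
R3 <- R3 - (1/3)*R1:  [     0  -19/3    8/3  -17/3 ]
R4: entry in column 1 is already 0 -> m_{41} = 0 (no row operation needed)
R3 <- R3 - (-19/14)*R2:  [       0        0     44/7  -149/14 ]
R4 <- R4 - (3/7)*R2:  [     0      0   13/7  -10/7 ]
R4 <- R4 - (13/44)*R3:  [      0       0       0  151/88 ]
Multipliers (in order of application): m_{21} = 4/3, m_{31} = 1/3, m_{41} = 0, m_{32} = -19/14, m_{42} = 3/7, m_{43} = 13/44

multipliers: 4/3, 1/3, 0, -19/14, 3/7, 13/44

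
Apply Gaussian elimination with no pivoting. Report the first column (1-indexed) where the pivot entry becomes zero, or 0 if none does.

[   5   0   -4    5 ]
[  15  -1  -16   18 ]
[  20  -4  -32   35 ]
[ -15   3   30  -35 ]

Naive forward elimination:
R2 <- R2 - (3)*R1:  [  0  -1  -4   3 ]
R3 <- R3 - (4)*R1:  [   0   -4  -16   15 ]
R4 <- R4 - (-3)*R1:  [   0    3   18  -20 ]
R3 <- R3 - (4)*R2:  [ 0  0  0  3 ]
R4 <- R4 - (-3)*R2:  [   0    0    6  -11 ]
Matrix at this point:
[ 5   0  -4    5 ]
[ 0  -1  -4    3 ]
[ 0   0   0    3 ]
[ 0   0   6  -11 ]
Pivot entry (3,3) is zero but row 4 has 6 in column 3 -> naive elimination stops; a row interchange (e.g. R3 <-> R4) would be required here.

first zero-pivot column = 3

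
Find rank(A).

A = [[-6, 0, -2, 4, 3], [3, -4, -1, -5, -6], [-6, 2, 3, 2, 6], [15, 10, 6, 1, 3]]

rank(A) = 3

Row reduction:
R2 <- R2 - (-1/2)*R1:  [    0    -4    -2    -3  -9/2 ]
R3 <- R3 - (1)*R1:  [  0   2   5  -2   3 ]
R4 <- R4 - (-5/2)*R1:  [    0    10     1    11  21/2 ]
R3 <- R3 - (-1/2)*R2:  [    0     0     4  -7/2   3/4 ]
R4 <- R4 - (-5/2)*R2:  [    0     0    -4   7/2  -3/4 ]
R4 <- R4 - (-1)*R3:  [ 0  0  0  0  0 ]
Row echelon form:
[ -6   0  -2     4     3 ]
[  0  -4  -2    -3  -9/2 ]
[  0   0   4  -7/2   3/4 ]
[  0   0   0     0     0 ]
Nonzero rows / pivot columns: 3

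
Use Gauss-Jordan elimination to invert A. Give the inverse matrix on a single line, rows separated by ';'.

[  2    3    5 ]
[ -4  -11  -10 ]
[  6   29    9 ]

inverse = [191/60 59/30 5/12; -2/5 -1/5 0; -5/6 -2/3 -1/6]

Gauss-Jordan on [A | I]:
R1 <- (1/2)*R1:  [   1  3/2  5/2  |  1/2    0    0 ]
R2 <- R2 - (-4)*R1:  [  0  -5   0  |   2   1   0 ]
R3 <- R3 - (6)*R1:  [  0  20  -6  |  -3   0   1 ]
R2 <- (1/-5)*R2:  [    0     1     0  |  -2/5  -1/5     0 ]
R1 <- R1 - (3/2)*R2:  [     1      0    5/2  |  11/10   3/10      0 ]
R3 <- R3 - (20)*R2:  [  0   0  -6  |   5   4   1 ]
R3 <- (1/-6)*R3:  [    0     0     1  |  -5/6  -2/3  -1/6 ]
R1 <- R1 - (5/2)*R3:  [      1       0       0  |  191/60   59/30    5/12 ]
Right block of [I | A^{-1}] is the inverse:
[ 191/60  59/30  5/12 ]
[   -2/5   -1/5     0 ]
[   -5/6   -2/3  -1/6 ]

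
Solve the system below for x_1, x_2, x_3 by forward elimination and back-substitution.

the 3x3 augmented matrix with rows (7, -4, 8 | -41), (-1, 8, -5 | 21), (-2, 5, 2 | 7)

Forward elimination on [A|b]:
R2 <- R2 - (-1/7)*R1:  [     0   52/7  -27/7  106/7 ]
R3 <- R3 - (-2/7)*R1:  [     0   27/7   30/7  -33/7 ]
R3 <- R3 - (27/52)*R2:  [       0        0   327/52  -327/26 ]
Row echelon form:
[ 7    -4       8  |      -41 ]
[ 0  52/7   -27/7  |    106/7 ]
[ 0     0  327/52  |  -327/26 ]
Back-substitution:
x_3 = (-327/26) / (327/52) = -2
x_2 = (106/7 - (-27/7)*(-2)) / (52/7) = 1
x_1 = (-41 - (-4)*(1) - (8)*(-2)) / 7 = -3

(-3, 1, -2)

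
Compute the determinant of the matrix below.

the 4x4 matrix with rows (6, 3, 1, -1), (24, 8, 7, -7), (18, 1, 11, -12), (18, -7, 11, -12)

Forward elimination:
R2 <- R2 - (4)*R1:  [  0  -4   3  -3 ]
R3 <- R3 - (3)*R1:  [  0  -8   8  -9 ]
R4 <- R4 - (3)*R1:  [   0  -16    8   -9 ]
R3 <- R3 - (2)*R2:  [  0   0   2  -3 ]
R4 <- R4 - (4)*R2:  [  0   0  -4   3 ]
R4 <- R4 - (-2)*R3:  [  0   0   0  -3 ]
Upper-triangular form:
[ 6   3  1  -1 ]
[ 0  -4  3  -3 ]
[ 0   0  2  -3 ]
[ 0   0  0  -3 ]
det(A) = (-1)^0 * (6) * (-4) * (2) * (-3) = 144  (0 row swaps -> sign +1)

det(A) = 144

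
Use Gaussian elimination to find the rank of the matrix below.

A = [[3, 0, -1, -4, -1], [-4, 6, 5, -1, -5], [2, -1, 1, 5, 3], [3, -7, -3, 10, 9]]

rank(A) = 3

Row reduction:
R2 <- R2 - (-4/3)*R1:  [     0      6   11/3  -19/3  -19/3 ]
R3 <- R3 - (2/3)*R1:  [    0    -1   5/3  23/3  11/3 ]
R4 <- R4 - (1)*R1:  [  0  -7  -2  14  10 ]
R3 <- R3 - (-1/6)*R2:  [      0       0   41/18  119/18   47/18 ]
R4 <- R4 - (-7/6)*R2:  [      0       0   41/18  119/18   47/18 ]
R4 <- R4 - (1)*R3:  [ 0  0  0  0  0 ]
Row echelon form:
[ 3  0     -1      -4     -1 ]
[ 0  6   11/3   -19/3  -19/3 ]
[ 0  0  41/18  119/18  47/18 ]
[ 0  0      0       0      0 ]
Nonzero rows / pivot columns: 3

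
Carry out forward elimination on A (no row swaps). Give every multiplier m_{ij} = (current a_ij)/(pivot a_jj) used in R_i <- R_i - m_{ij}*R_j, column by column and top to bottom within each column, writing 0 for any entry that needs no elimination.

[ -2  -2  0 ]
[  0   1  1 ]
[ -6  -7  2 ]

multipliers: 0, 3, -1

Forward elimination:
R2: entry in column 1 is already 0 -> m_{21} = 0 (no row operation needed)
R3 <- R3 - (3)*R1:  [  0  -1   2 ]
R3 <- R3 - (-1)*R2:  [ 0  0  3 ]
Multipliers (in order of application): m_{21} = 0, m_{31} = 3, m_{32} = -1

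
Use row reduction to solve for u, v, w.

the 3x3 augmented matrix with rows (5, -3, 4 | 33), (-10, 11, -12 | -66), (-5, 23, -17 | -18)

Forward elimination on [A|b]:
R2 <- R2 - (-2)*R1:  [  0   5  -4   0 ]
R3 <- R3 - (-1)*R1:  [   0   20  -13   15 ]
R3 <- R3 - (4)*R2:  [  0   0   3  15 ]
Row echelon form:
[ 5  -3   4  |  33 ]
[ 0   5  -4  |   0 ]
[ 0   0   3  |  15 ]
Back-substitution:
w = (15) / 3 = 5
v = (0 - (-4)*(5)) / 5 = 4
u = (33 - (-3)*(4) - (4)*(5)) / 5 = 5

(5, 4, 5)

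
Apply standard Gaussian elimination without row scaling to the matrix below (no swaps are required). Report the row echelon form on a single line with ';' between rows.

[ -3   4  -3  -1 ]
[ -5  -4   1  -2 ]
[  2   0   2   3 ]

REF = [-3 4 -3 -1; 0 -32/3 6 -1/3; 0 0 3/2 9/4]

Forward elimination:
R2 <- R2 - (5/3)*R1:  [     0  -32/3      6   -1/3 ]
R3 <- R3 - (-2/3)*R1:  [   0  8/3    0  7/3 ]
R3 <- R3 - (-1/4)*R2:  [   0    0  3/2  9/4 ]
Row echelon form:
[ -3      4   -3    -1 ]
[  0  -32/3    6  -1/3 ]
[  0      0  3/2   9/4 ]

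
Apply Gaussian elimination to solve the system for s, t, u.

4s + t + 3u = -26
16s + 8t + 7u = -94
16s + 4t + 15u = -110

(-5, 0, -2)

Forward elimination on [A|b]:
R2 <- R2 - (4)*R1:  [  0   4  -5  10 ]
R3 <- R3 - (4)*R1:  [  0   0   3  -6 ]
Row echelon form:
[ 4  1   3  |  -26 ]
[ 0  4  -5  |   10 ]
[ 0  0   3  |   -6 ]
Back-substitution:
u = (-6) / 3 = -2
t = (10 - (-5)*(-2)) / 4 = 0
s = (-26 - (1)*(0) - (3)*(-2)) / 4 = -5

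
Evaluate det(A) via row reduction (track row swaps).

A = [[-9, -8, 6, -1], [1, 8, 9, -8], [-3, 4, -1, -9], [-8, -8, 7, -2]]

Forward elimination:
R2 <- R2 - (-1/9)*R1:  [     0   64/9   29/3  -73/9 ]
R3 <- R3 - (1/3)*R1:  [     0   20/3     -3  -26/3 ]
R4 <- R4 - (8/9)*R1:  [     0   -8/9    5/3  -10/9 ]
R3 <- R3 - (15/16)*R2:  [       0        0  -193/16   -17/16 ]
R4 <- R4 - (-1/8)*R2:  [     0      0   23/8  -17/8 ]
R4 <- R4 - (-46/193)*R3:  [        0         0         0  -459/193 ]
Upper-triangular form:
[ -9    -8        6        -1 ]
[  0  64/9     29/3     -73/9 ]
[  0     0  -193/16    -17/16 ]
[  0     0        0  -459/193 ]
det(A) = (-1)^0 * (-9) * (64/9) * (-193/16) * (-459/193) = -1836  (0 row swaps -> sign +1)

det(A) = -1836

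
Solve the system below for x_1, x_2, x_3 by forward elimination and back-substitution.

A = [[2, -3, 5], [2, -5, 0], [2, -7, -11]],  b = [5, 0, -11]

Forward elimination on [A|b]:
R2 <- R2 - (1)*R1:  [  0  -2  -5  -5 ]
R3 <- R3 - (1)*R1:  [   0   -4  -16  -16 ]
R3 <- R3 - (2)*R2:  [  0   0  -6  -6 ]
Row echelon form:
[ 2  -3   5  |   5 ]
[ 0  -2  -5  |  -5 ]
[ 0   0  -6  |  -6 ]
Back-substitution:
x_3 = (-6) / -6 = 1
x_2 = (-5 - (-5)*(1)) / -2 = 0
x_1 = (5 - (-3)*(0) - (5)*(1)) / 2 = 0

(0, 0, 1)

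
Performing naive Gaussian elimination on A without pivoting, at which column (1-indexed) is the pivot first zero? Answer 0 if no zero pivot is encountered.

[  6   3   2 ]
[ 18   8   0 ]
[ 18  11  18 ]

first zero-pivot column = 3

Naive forward elimination:
R2 <- R2 - (3)*R1:  [  0  -1  -6 ]
R3 <- R3 - (3)*R1:  [  0   2  12 ]
R3 <- R3 - (-2)*R2:  [ 0  0  0 ]
Matrix at this point:
[ 6   3   2 ]
[ 0  -1  -6 ]
[ 0   0   0 ]
Pivot entry (3,3) in the last row is zero and there are no rows below to swap with -> zero pivot in column 3 (A is singular).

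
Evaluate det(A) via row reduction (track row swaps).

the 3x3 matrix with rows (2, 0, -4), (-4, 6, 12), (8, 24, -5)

Forward elimination:
R2 <- R2 - (-2)*R1:  [ 0  6  4 ]
R3 <- R3 - (4)*R1:  [  0  24  11 ]
R3 <- R3 - (4)*R2:  [  0   0  -5 ]
Upper-triangular form:
[ 2  0  -4 ]
[ 0  6   4 ]
[ 0  0  -5 ]
det(A) = (-1)^0 * (2) * (6) * (-5) = -60  (0 row swaps -> sign +1)

det(A) = -60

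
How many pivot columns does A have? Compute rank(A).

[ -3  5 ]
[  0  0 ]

Row reduction:
Row echelon form:
[ -3  5 ]
[  0  0 ]
Nonzero rows / pivot columns: 1

rank(A) = 1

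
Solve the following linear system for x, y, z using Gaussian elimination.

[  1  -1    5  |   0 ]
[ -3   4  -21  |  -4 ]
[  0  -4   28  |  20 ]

Forward elimination on [A|b]:
R2 <- R2 - (-3)*R1:  [  0   1  -6  -4 ]
R3 <- R3 - (-4)*R2:  [ 0  0  4  4 ]
Row echelon form:
[ 1  -1   5  |   0 ]
[ 0   1  -6  |  -4 ]
[ 0   0   4  |   4 ]
Back-substitution:
z = (4) / 4 = 1
y = (-4 - (-6)*(1)) / 1 = 2
x = (0 - (-1)*(2) - (5)*(1)) / 1 = -3

(-3, 2, 1)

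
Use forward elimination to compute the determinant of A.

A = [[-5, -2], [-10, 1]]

Forward elimination:
R2 <- R2 - (2)*R1:  [ 0  5 ]
Upper-triangular form:
[ -5  -2 ]
[  0   5 ]
det(A) = (-1)^0 * (-5) * (5) = -25  (0 row swaps -> sign +1)

det(A) = -25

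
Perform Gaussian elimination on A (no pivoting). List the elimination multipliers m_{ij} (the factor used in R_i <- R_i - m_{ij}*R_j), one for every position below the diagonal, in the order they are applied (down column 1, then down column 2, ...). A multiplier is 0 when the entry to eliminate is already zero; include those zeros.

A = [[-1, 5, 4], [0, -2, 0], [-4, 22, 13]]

multipliers: 0, 4, -1

Forward elimination:
R2: entry in column 1 is already 0 -> m_{21} = 0 (no row operation needed)
R3 <- R3 - (4)*R1:  [  0   2  -3 ]
R3 <- R3 - (-1)*R2:  [  0   0  -3 ]
Multipliers (in order of application): m_{21} = 0, m_{31} = 4, m_{32} = -1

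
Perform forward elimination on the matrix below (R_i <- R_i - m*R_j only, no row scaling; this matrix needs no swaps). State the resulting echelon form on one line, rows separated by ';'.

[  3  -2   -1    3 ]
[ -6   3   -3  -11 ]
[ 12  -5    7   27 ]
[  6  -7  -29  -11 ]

Forward elimination:
R2 <- R2 - (-2)*R1:  [  0  -1  -5  -5 ]
R3 <- R3 - (4)*R1:  [  0   3  11  15 ]
R4 <- R4 - (2)*R1:  [   0   -3  -27  -17 ]
R3 <- R3 - (-3)*R2:  [  0   0  -4   0 ]
R4 <- R4 - (3)*R2:  [   0    0  -12   -2 ]
R4 <- R4 - (3)*R3:  [  0   0   0  -2 ]
Row echelon form:
[ 3  -2  -1   3 ]
[ 0  -1  -5  -5 ]
[ 0   0  -4   0 ]
[ 0   0   0  -2 ]

REF = [3 -2 -1 3; 0 -1 -5 -5; 0 0 -4 0; 0 0 0 -2]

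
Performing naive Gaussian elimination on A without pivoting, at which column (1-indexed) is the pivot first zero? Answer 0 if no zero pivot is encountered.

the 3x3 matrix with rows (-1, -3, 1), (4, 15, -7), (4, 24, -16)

first zero-pivot column = 3

Naive forward elimination:
R2 <- R2 - (-4)*R1:  [  0   3  -3 ]
R3 <- R3 - (-4)*R1:  [   0   12  -12 ]
R3 <- R3 - (4)*R2:  [ 0  0  0 ]
Matrix at this point:
[ -1  -3   1 ]
[  0   3  -3 ]
[  0   0   0 ]
Pivot entry (3,3) in the last row is zero and there are no rows below to swap with -> zero pivot in column 3 (A is singular).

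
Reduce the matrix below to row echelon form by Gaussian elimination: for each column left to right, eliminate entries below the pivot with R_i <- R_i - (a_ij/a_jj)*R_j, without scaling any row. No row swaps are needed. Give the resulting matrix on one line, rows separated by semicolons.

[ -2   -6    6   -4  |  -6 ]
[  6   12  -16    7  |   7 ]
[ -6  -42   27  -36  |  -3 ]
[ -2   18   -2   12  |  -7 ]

REF = [-2 -6 6 -4 -6; 0 -6 2 -5 -11; 0 0 1 -4 59; 0 0 0 -4 -45]

Forward elimination:
R2 <- R2 - (-3)*R1:  [   0   -6    2   -5  -11 ]
R3 <- R3 - (3)*R1:  [   0  -24    9  -24   15 ]
R4 <- R4 - (1)*R1:  [  0  24  -8  16  -1 ]
R3 <- R3 - (4)*R2:  [  0   0   1  -4  59 ]
R4 <- R4 - (-4)*R2:  [   0    0    0   -4  -45 ]
Row echelon form:
[ -2  -6  6  -4  |   -6 ]
[  0  -6  2  -5  |  -11 ]
[  0   0  1  -4  |   59 ]
[  0   0  0  -4  |  -45 ]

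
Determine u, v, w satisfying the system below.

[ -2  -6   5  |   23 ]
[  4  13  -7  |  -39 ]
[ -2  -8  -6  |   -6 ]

Forward elimination on [A|b]:
R2 <- R2 - (-2)*R1:  [ 0  1  3  7 ]
R3 <- R3 - (1)*R1:  [   0   -2  -11  -29 ]
R3 <- R3 - (-2)*R2:  [   0    0   -5  -15 ]
Row echelon form:
[ -2  -6   5  |   23 ]
[  0   1   3  |    7 ]
[  0   0  -5  |  -15 ]
Back-substitution:
w = (-15) / -5 = 3
v = (7 - (3)*(3)) / 1 = -2
u = (23 - (-6)*(-2) - (5)*(3)) / -2 = 2

(2, -2, 3)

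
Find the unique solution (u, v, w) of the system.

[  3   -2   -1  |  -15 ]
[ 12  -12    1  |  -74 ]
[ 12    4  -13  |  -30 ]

(-5, 1, -2)

Forward elimination on [A|b]:
R2 <- R2 - (4)*R1:  [   0   -4    5  -14 ]
R3 <- R3 - (4)*R1:  [  0  12  -9  30 ]
R3 <- R3 - (-3)*R2:  [   0    0    6  -12 ]
Row echelon form:
[ 3  -2  -1  |  -15 ]
[ 0  -4   5  |  -14 ]
[ 0   0   6  |  -12 ]
Back-substitution:
w = (-12) / 6 = -2
v = (-14 - (5)*(-2)) / -4 = 1
u = (-15 - (-2)*(1) - (-1)*(-2)) / 3 = -5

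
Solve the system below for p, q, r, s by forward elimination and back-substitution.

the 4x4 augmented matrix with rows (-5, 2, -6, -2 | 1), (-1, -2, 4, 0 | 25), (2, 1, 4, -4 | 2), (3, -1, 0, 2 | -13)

(-5, -4, 3, -1)

Forward elimination on [A|b]:
R2 <- R2 - (1/5)*R1:  [     0  -12/5   26/5    2/5  124/5 ]
R3 <- R3 - (-2/5)*R1:  [     0    9/5    8/5  -24/5   12/5 ]
R4 <- R4 - (-3/5)*R1:  [     0    1/5  -18/5    4/5  -62/5 ]
R3 <- R3 - (-3/4)*R2:  [    0     0  11/2  -9/2    21 ]
R4 <- R4 - (-1/12)*R2:  [     0      0  -19/6    5/6  -31/3 ]
R4 <- R4 - (-19/33)*R3:  [      0       0       0  -58/33   58/33 ]
Row echelon form:
[ -5      2    -6      -2  |      1 ]
[  0  -12/5  26/5     2/5  |  124/5 ]
[  0      0  11/2    -9/2  |     21 ]
[  0      0     0  -58/33  |  58/33 ]
Back-substitution:
s = (58/33) / (-58/33) = -1
r = (21 - (-9/2)*(-1)) / (11/2) = 3
q = (124/5 - (26/5)*(3) - (2/5)*(-1)) / (-12/5) = -4
p = (1 - (2)*(-4) - (-6)*(3) - (-2)*(-1)) / -5 = -5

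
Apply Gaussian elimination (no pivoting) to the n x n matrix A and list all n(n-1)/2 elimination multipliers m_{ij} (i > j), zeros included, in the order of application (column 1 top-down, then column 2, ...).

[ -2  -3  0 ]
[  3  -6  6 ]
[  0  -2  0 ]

multipliers: -3/2, 0, 4/21

Forward elimination:
R2 <- R2 - (-3/2)*R1:  [     0  -21/2      6 ]
R3: entry in column 1 is already 0 -> m_{31} = 0 (no row operation needed)
R3 <- R3 - (4/21)*R2:  [    0     0  -8/7 ]
Multipliers (in order of application): m_{21} = -3/2, m_{31} = 0, m_{32} = 4/21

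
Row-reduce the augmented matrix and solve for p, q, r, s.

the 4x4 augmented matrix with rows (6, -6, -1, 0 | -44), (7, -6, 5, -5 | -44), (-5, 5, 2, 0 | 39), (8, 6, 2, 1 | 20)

(-2, 5, 2, 2)

Forward elimination on [A|b]:
R2 <- R2 - (7/6)*R1:  [    0     1  37/6    -5  22/3 ]
R3 <- R3 - (-5/6)*R1:  [   0    0  7/6    0  7/3 ]
R4 <- R4 - (4/3)*R1:  [     0     14   10/3      1  236/3 ]
R4 <- R4 - (14)*R2:  [   0    0  -83   71  -24 ]
R4 <- R4 - (-498/7)*R3:  [   0    0    0   71  142 ]
Row echelon form:
[ 6  -6    -1   0  |   -44 ]
[ 0   1  37/6  -5  |  22/3 ]
[ 0   0   7/6   0  |   7/3 ]
[ 0   0     0  71  |   142 ]
Back-substitution:
s = (142) / 71 = 2
r = (7/3) / (7/6) = 2
q = (22/3 - (37/6)*(2) - (-5)*(2)) / 1 = 5
p = (-44 - (-6)*(5) - (-1)*(2)) / 6 = -2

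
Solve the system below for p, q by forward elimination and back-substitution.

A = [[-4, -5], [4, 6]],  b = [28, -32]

Forward elimination on [A|b]:
R2 <- R2 - (-1)*R1:  [  0   1  -4 ]
Row echelon form:
[ -4  -5  |  28 ]
[  0   1  |  -4 ]
Back-substitution:
q = (-4) / 1 = -4
p = (28 - (-5)*(-4)) / -4 = -2

(-2, -4)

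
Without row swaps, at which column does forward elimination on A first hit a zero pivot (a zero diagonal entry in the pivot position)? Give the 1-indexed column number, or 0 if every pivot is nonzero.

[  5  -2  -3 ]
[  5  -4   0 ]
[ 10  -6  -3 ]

first zero-pivot column = 3

Naive forward elimination:
R2 <- R2 - (1)*R1:  [  0  -2   3 ]
R3 <- R3 - (2)*R1:  [  0  -2   3 ]
R3 <- R3 - (1)*R2:  [ 0  0  0 ]
Matrix at this point:
[ 5  -2  -3 ]
[ 0  -2   3 ]
[ 0   0   0 ]
Pivot entry (3,3) in the last row is zero and there are no rows below to swap with -> zero pivot in column 3 (A is singular).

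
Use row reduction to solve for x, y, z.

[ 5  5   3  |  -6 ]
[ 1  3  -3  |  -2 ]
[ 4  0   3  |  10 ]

(4, -4, -2)

Forward elimination on [A|b]:
R2 <- R2 - (1/5)*R1:  [     0      2  -18/5   -4/5 ]
R3 <- R3 - (4/5)*R1:  [    0    -4   3/5  74/5 ]
R3 <- R3 - (-2)*R2:  [     0      0  -33/5   66/5 ]
Row echelon form:
[ 5  5      3  |    -6 ]
[ 0  2  -18/5  |  -4/5 ]
[ 0  0  -33/5  |  66/5 ]
Back-substitution:
z = (66/5) / (-33/5) = -2
y = (-4/5 - (-18/5)*(-2)) / 2 = -4
x = (-6 - (5)*(-4) - (3)*(-2)) / 5 = 4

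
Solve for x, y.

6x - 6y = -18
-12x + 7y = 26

Forward elimination on [A|b]:
R2 <- R2 - (-2)*R1:  [   0   -5  -10 ]
Row echelon form:
[ 6  -6  |  -18 ]
[ 0  -5  |  -10 ]
Back-substitution:
y = (-10) / -5 = 2
x = (-18 - (-6)*(2)) / 6 = -1

(-1, 2)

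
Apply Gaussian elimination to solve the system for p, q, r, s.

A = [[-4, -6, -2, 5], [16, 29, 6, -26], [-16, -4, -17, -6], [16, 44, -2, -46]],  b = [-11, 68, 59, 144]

Forward elimination on [A|b]:
R2 <- R2 - (-4)*R1:  [  0   5  -2  -6  24 ]
R3 <- R3 - (4)*R1:  [   0   20   -9  -26  103 ]
R4 <- R4 - (-4)*R1:  [   0   20  -10  -26  100 ]
R3 <- R3 - (4)*R2:  [  0   0  -1  -2   7 ]
R4 <- R4 - (4)*R2:  [  0   0  -2  -2   4 ]
R4 <- R4 - (2)*R3:  [   0    0    0    2  -10 ]
Row echelon form:
[ -4  -6  -2   5  |  -11 ]
[  0   5  -2  -6  |   24 ]
[  0   0  -1  -2  |    7 ]
[  0   0   0   2  |  -10 ]
Back-substitution:
s = (-10) / 2 = -5
r = (7 - (-2)*(-5)) / -1 = 3
q = (24 - (-2)*(3) - (-6)*(-5)) / 5 = 0
p = (-11 - (-6)*(0) - (-2)*(3) - (5)*(-5)) / -4 = -5

(-5, 0, 3, -5)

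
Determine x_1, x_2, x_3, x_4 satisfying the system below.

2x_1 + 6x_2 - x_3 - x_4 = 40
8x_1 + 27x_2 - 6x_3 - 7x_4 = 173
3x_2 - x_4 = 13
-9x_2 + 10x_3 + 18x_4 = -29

(5, 5, -2, 2)

Forward elimination on [A|b]:
R2 <- R2 - (4)*R1:  [  0   3  -2  -3  13 ]
R3 <- R3 - (1)*R2:  [ 0  0  2  2  0 ]
R4 <- R4 - (-3)*R2:  [  0   0   4   9  10 ]
R4 <- R4 - (2)*R3:  [  0   0   0   5  10 ]
Row echelon form:
[ 2  6  -1  -1  |  40 ]
[ 0  3  -2  -3  |  13 ]
[ 0  0   2   2  |   0 ]
[ 0  0   0   5  |  10 ]
Back-substitution:
x_4 = (10) / 5 = 2
x_3 = (0 - (2)*(2)) / 2 = -2
x_2 = (13 - (-2)*(-2) - (-3)*(2)) / 3 = 5
x_1 = (40 - (6)*(5) - (-1)*(-2) - (-1)*(2)) / 2 = 5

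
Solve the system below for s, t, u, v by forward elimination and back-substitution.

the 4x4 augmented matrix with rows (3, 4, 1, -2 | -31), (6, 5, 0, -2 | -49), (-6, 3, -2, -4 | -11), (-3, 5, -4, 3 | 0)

Forward elimination on [A|b]:
R2 <- R2 - (2)*R1:  [  0  -3  -2   2  13 ]
R3 <- R3 - (-2)*R1:  [   0   11    0   -8  -73 ]
R4 <- R4 - (-1)*R1:  [   0    9   -3    1  -31 ]
R3 <- R3 - (-11/3)*R2:  [     0      0  -22/3   -2/3  -76/3 ]
R4 <- R4 - (-3)*R2:  [  0   0  -9   7   8 ]
R4 <- R4 - (27/22)*R3:  [      0       0       0   86/11  430/11 ]
Row echelon form:
[ 3   4      1     -2  |     -31 ]
[ 0  -3     -2      2  |      13 ]
[ 0   0  -22/3   -2/3  |   -76/3 ]
[ 0   0      0  86/11  |  430/11 ]
Back-substitution:
v = (430/11) / (86/11) = 5
u = (-76/3 - (-2/3)*(5)) / (-22/3) = 3
t = (13 - (-2)*(3) - (2)*(5)) / -3 = -3
s = (-31 - (4)*(-3) - (1)*(3) - (-2)*(5)) / 3 = -4

(-4, -3, 3, 5)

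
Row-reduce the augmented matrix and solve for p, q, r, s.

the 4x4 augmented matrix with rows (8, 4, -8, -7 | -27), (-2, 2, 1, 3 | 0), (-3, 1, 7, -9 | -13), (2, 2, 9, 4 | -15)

(-2, -3, -1, 1)

Forward elimination on [A|b]:
R2 <- R2 - (-1/4)*R1:  [     0      3     -1    5/4  -27/4 ]
R3 <- R3 - (-3/8)*R1:  [      0     5/2       4   -93/8  -185/8 ]
R4 <- R4 - (1/4)*R1:  [     0      1     11   23/4  -33/4 ]
R3 <- R3 - (5/6)*R2:  [     0      0   29/6  -38/3  -35/2 ]
R4 <- R4 - (1/3)*R2:  [    0     0  34/3  16/3    -6 ]
R4 <- R4 - (68/29)*R3:  [       0        0        0  1016/29  1016/29 ]
Row echelon form:
[ 8  4    -8       -7  |      -27 ]
[ 0  3    -1      5/4  |    -27/4 ]
[ 0  0  29/6    -38/3  |    -35/2 ]
[ 0  0     0  1016/29  |  1016/29 ]
Back-substitution:
s = (1016/29) / (1016/29) = 1
r = (-35/2 - (-38/3)*(1)) / (29/6) = -1
q = (-27/4 - (-1)*(-1) - (5/4)*(1)) / 3 = -3
p = (-27 - (4)*(-3) - (-8)*(-1) - (-7)*(1)) / 8 = -2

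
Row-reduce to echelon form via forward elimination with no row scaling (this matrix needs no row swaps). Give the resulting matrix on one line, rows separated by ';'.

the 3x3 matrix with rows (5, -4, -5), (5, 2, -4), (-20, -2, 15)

Forward elimination:
R2 <- R2 - (1)*R1:  [ 0  6  1 ]
R3 <- R3 - (-4)*R1:  [   0  -18   -5 ]
R3 <- R3 - (-3)*R2:  [  0   0  -2 ]
Row echelon form:
[ 5  -4  -5 ]
[ 0   6   1 ]
[ 0   0  -2 ]

REF = [5 -4 -5; 0 6 1; 0 0 -2]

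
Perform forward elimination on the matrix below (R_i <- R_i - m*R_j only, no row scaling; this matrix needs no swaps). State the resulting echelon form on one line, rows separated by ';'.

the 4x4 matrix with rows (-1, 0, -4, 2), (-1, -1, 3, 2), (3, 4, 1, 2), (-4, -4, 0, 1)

REF = [-1 0 -4 2; 0 -1 7 0; 0 0 17 8; 0 0 0 -23/17]

Forward elimination:
R2 <- R2 - (1)*R1:  [  0  -1   7   0 ]
R3 <- R3 - (-3)*R1:  [   0    4  -11    8 ]
R4 <- R4 - (4)*R1:  [  0  -4  16  -7 ]
R3 <- R3 - (-4)*R2:  [  0   0  17   8 ]
R4 <- R4 - (4)*R2:  [   0    0  -12   -7 ]
R4 <- R4 - (-12/17)*R3:  [      0       0       0  -23/17 ]
Row echelon form:
[ -1   0  -4       2 ]
[  0  -1   7       0 ]
[  0   0  17       8 ]
[  0   0   0  -23/17 ]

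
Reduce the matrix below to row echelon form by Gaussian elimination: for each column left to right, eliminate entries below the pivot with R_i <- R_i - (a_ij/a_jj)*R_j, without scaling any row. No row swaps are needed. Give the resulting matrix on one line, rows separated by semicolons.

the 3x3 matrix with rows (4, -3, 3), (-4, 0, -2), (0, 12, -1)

Forward elimination:
R2 <- R2 - (-1)*R1:  [  0  -3   1 ]
R3 <- R3 - (-4)*R2:  [ 0  0  3 ]
Row echelon form:
[ 4  -3  3 ]
[ 0  -3  1 ]
[ 0   0  3 ]

REF = [4 -3 3; 0 -3 1; 0 0 3]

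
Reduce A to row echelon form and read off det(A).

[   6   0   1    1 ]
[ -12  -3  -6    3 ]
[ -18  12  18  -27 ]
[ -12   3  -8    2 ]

det(A) = -90

Forward elimination:
R2 <- R2 - (-2)*R1:  [  0  -3  -4   5 ]
R3 <- R3 - (-3)*R1:  [   0   12   21  -24 ]
R4 <- R4 - (-2)*R1:  [  0   3  -6   4 ]
R3 <- R3 - (-4)*R2:  [  0   0   5  -4 ]
R4 <- R4 - (-1)*R2:  [   0    0  -10    9 ]
R4 <- R4 - (-2)*R3:  [ 0  0  0  1 ]
Upper-triangular form:
[ 6   0   1   1 ]
[ 0  -3  -4   5 ]
[ 0   0   5  -4 ]
[ 0   0   0   1 ]
det(A) = (-1)^0 * (6) * (-3) * (5) * (1) = -90  (0 row swaps -> sign +1)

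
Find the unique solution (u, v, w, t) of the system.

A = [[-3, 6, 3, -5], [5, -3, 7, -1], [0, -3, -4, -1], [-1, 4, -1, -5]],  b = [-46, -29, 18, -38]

Forward elimination on [A|b]:
R2 <- R2 - (-5/3)*R1:  [      0       7      12   -28/3  -317/3 ]
R4 <- R4 - (1/3)*R1:  [     0      2     -2  -10/3  -68/3 ]
R3 <- R3 - (-3/7)*R2:  [      0       0     8/7      -5  -191/7 ]
R4 <- R4 - (2/7)*R2:  [      0       0   -38/7    -2/3  158/21 ]
R4 <- R4 - (-19/4)*R3:  [        0         0         0   -293/12  -1465/12 ]
Row echelon form:
[ -3  6    3       -5  |       -46 ]
[  0  7   12    -28/3  |    -317/3 ]
[  0  0  8/7       -5  |    -191/7 ]
[  0  0    0  -293/12  |  -1465/12 ]
Back-substitution:
t = (-1465/12) / (-293/12) = 5
w = (-191/7 - (-5)*(5)) / (8/7) = -2
v = (-317/3 - (12)*(-2) - (-28/3)*(5)) / 7 = -5
u = (-46 - (6)*(-5) - (3)*(-2) - (-5)*(5)) / -3 = -5

(-5, -5, -2, 5)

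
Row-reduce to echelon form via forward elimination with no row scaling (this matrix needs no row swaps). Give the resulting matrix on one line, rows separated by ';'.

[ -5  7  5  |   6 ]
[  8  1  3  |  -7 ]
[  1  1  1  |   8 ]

REF = [-5 7 5 6; 0 61/5 11 13/5; 0 0 -10/61 530/61]

Forward elimination:
R2 <- R2 - (-8/5)*R1:  [    0  61/5    11  13/5 ]
R3 <- R3 - (-1/5)*R1:  [    0  12/5     2  46/5 ]
R3 <- R3 - (12/61)*R2:  [      0       0  -10/61  530/61 ]
Row echelon form:
[ -5     7       5  |       6 ]
[  0  61/5      11  |    13/5 ]
[  0     0  -10/61  |  530/61 ]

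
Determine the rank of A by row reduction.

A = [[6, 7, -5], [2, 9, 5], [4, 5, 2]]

rank(A) = 3

Row reduction:
R2 <- R2 - (1/3)*R1:  [    0  20/3  20/3 ]
R3 <- R3 - (2/3)*R1:  [    0   1/3  16/3 ]
R3 <- R3 - (1/20)*R2:  [ 0  0  5 ]
Row echelon form:
[ 6     7    -5 ]
[ 0  20/3  20/3 ]
[ 0     0     5 ]
Nonzero rows / pivot columns: 3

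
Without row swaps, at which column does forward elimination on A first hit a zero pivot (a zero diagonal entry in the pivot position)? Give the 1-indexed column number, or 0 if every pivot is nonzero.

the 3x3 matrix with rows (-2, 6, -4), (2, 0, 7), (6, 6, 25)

first zero-pivot column = 0

Naive forward elimination:
R2 <- R2 - (-1)*R1:  [ 0  6  3 ]
R3 <- R3 - (-3)*R1:  [  0  24  13 ]
R3 <- R3 - (4)*R2:  [ 0  0  1 ]
All pivots nonzero; naive elimination completes without hitting a zero pivot.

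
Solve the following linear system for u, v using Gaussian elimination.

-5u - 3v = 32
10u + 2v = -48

(-4, -4)

Forward elimination on [A|b]:
R2 <- R2 - (-2)*R1:  [  0  -4  16 ]
Row echelon form:
[ -5  -3  |  32 ]
[  0  -4  |  16 ]
Back-substitution:
v = (16) / -4 = -4
u = (32 - (-3)*(-4)) / -5 = -4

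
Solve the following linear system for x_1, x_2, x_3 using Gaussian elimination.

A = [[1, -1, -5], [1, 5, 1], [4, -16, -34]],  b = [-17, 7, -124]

Forward elimination on [A|b]:
R2 <- R2 - (1)*R1:  [  0   6   6  24 ]
R3 <- R3 - (4)*R1:  [   0  -12  -14  -56 ]
R3 <- R3 - (-2)*R2:  [  0   0  -2  -8 ]
Row echelon form:
[ 1  -1  -5  |  -17 ]
[ 0   6   6  |   24 ]
[ 0   0  -2  |   -8 ]
Back-substitution:
x_3 = (-8) / -2 = 4
x_2 = (24 - (6)*(4)) / 6 = 0
x_1 = (-17 - (-1)*(0) - (-5)*(4)) / 1 = 3

(3, 0, 4)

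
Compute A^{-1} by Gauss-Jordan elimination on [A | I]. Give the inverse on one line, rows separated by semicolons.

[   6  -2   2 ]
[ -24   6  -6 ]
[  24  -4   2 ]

inverse = [-1/2 -1/6 0; -4 -3/2 -1/2; -2 -1 -1/2]

Gauss-Jordan on [A | I]:
R1 <- (1/6)*R1:  [    1  -1/3   1/3  |   1/6     0     0 ]
R2 <- R2 - (-24)*R1:  [  0  -2   2  |   4   1   0 ]
R3 <- R3 - (24)*R1:  [  0   4  -6  |  -4   0   1 ]
R2 <- (1/-2)*R2:  [    0     1    -1  |    -2  -1/2     0 ]
R1 <- R1 - (-1/3)*R2:  [    1     0     0  |  -1/2  -1/6     0 ]
R3 <- R3 - (4)*R2:  [  0   0  -2  |   4   2   1 ]
R3 <- (1/-2)*R3:  [    0     0     1  |    -2    -1  -1/2 ]
R2 <- R2 - (-1)*R3:  [    0     1     0  |    -4  -3/2  -1/2 ]
Right block of [I | A^{-1}] is the inverse:
[ -1/2  -1/6     0 ]
[   -4  -3/2  -1/2 ]
[   -2    -1  -1/2 ]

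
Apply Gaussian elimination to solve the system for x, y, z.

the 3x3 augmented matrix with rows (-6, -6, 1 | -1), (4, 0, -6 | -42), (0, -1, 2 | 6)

Forward elimination on [A|b]:
R2 <- R2 - (-2/3)*R1:  [      0      -4   -16/3  -128/3 ]
R3 <- R3 - (1/4)*R2:  [    0     0  10/3  50/3 ]
Row echelon form:
[ -6  -6      1  |      -1 ]
[  0  -4  -16/3  |  -128/3 ]
[  0   0   10/3  |    50/3 ]
Back-substitution:
z = (50/3) / (10/3) = 5
y = (-128/3 - (-16/3)*(5)) / -4 = 4
x = (-1 - (-6)*(4) - (1)*(5)) / -6 = -3

(-3, 4, 5)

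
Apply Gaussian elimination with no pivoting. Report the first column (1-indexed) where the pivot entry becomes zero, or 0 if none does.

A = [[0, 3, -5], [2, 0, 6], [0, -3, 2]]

Naive forward elimination:
Pivot entry (1,1) is zero but row 2 has 2 in column 1 -> naive elimination stops; a row interchange (e.g. R1 <-> R2) would be required here.

first zero-pivot column = 1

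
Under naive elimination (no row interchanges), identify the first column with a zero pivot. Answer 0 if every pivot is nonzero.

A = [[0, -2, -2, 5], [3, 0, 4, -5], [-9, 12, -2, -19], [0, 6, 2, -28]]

first zero-pivot column = 1

Naive forward elimination:
Pivot entry (1,1) is zero but row 2 has 3 in column 1 -> naive elimination stops; a row interchange (e.g. R1 <-> R2) would be required here.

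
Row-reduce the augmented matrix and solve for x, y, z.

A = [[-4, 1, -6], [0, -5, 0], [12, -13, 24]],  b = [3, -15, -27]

(-3, 3, 2)

Forward elimination on [A|b]:
R3 <- R3 - (-3)*R1:  [   0  -10    6  -18 ]
R3 <- R3 - (2)*R2:  [  0   0   6  12 ]
Row echelon form:
[ -4   1  -6  |    3 ]
[  0  -5   0  |  -15 ]
[  0   0   6  |   12 ]
Back-substitution:
z = (12) / 6 = 2
y = (-15) / -5 = 3
x = (3 - (1)*(3) - (-6)*(2)) / -4 = -3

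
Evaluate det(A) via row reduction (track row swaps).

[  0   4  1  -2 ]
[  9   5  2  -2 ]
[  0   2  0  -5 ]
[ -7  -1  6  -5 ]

Forward elimination:
R1 <-> R2   (pivot in column 1 was zero)
[  9   5  2  -2 ]
[  0   4  1  -2 ]
[  0   2  0  -5 ]
[ -7  -1  6  -5 ]
R4 <- R4 - (-7/9)*R1:  [     0   26/9   68/9  -59/9 ]
R3 <- R3 - (1/2)*R2:  [    0     0  -1/2    -4 ]
R4 <- R4 - (13/18)*R2:  [     0      0   41/6  -46/9 ]
R4 <- R4 - (-41/3)*R3:  [      0       0       0  -538/9 ]
Upper-triangular form:
[ 9  5     2      -2 ]
[ 0  4     1      -2 ]
[ 0  0  -1/2      -4 ]
[ 0  0     0  -538/9 ]
det(A) = (-1)^1 * (9) * (4) * (-1/2) * (-538/9) = -1076  (1 row swap -> sign -1)

det(A) = -1076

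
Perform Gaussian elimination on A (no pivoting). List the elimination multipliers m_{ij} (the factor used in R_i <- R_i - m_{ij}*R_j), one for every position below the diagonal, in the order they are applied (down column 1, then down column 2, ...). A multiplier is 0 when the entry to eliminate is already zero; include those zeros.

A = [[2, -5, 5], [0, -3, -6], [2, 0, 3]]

multipliers: 0, 1, -5/3

Forward elimination:
R2: entry in column 1 is already 0 -> m_{21} = 0 (no row operation needed)
R3 <- R3 - (1)*R1:  [  0   5  -2 ]
R3 <- R3 - (-5/3)*R2:  [   0    0  -12 ]
Multipliers (in order of application): m_{21} = 0, m_{31} = 1, m_{32} = -5/3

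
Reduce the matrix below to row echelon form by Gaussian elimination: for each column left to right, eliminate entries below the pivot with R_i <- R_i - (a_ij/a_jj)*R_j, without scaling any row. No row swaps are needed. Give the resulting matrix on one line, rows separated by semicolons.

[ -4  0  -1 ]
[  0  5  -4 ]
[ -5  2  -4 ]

Forward elimination:
R3 <- R3 - (5/4)*R1:  [     0      2  -11/4 ]
R3 <- R3 - (2/5)*R2:  [      0       0  -23/20 ]
Row echelon form:
[ -4  0      -1 ]
[  0  5      -4 ]
[  0  0  -23/20 ]

REF = [-4 0 -1; 0 5 -4; 0 0 -23/20]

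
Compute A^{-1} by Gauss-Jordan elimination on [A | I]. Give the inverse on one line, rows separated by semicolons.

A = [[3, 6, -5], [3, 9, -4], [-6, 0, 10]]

Gauss-Jordan on [A | I]:
R1 <- (1/3)*R1:  [    1     2  -5/3  |   1/3     0     0 ]
R2 <- R2 - (3)*R1:  [  0   3   1  |  -1   1   0 ]
R3 <- R3 - (-6)*R1:  [  0  12   0  |   2   0   1 ]
R2 <- (1/3)*R2:  [    0     1   1/3  |  -1/3   1/3     0 ]
R1 <- R1 - (2)*R2:  [    1     0  -7/3  |     1  -2/3     0 ]
R3 <- R3 - (12)*R2:  [  0   0  -4  |   6  -4   1 ]
R3 <- (1/-4)*R3:  [    0     0     1  |  -3/2     1  -1/4 ]
R1 <- R1 - (-7/3)*R3:  [     1      0      0  |   -5/2    5/3  -7/12 ]
R2 <- R2 - (1/3)*R3:  [    0     1     0  |   1/6     0  1/12 ]
Right block of [I | A^{-1}] is the inverse:
[ -5/2  5/3  -7/12 ]
[  1/6    0   1/12 ]
[ -3/2    1   -1/4 ]

inverse = [-5/2 5/3 -7/12; 1/6 0 1/12; -3/2 1 -1/4]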